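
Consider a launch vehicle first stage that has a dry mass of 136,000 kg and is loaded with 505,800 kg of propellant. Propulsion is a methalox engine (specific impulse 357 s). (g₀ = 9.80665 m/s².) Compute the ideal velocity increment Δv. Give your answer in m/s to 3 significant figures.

v_e = Isp · g₀ = 357 × 9.80665 = 3501.0 m/s.
m₀ = m_dry + m_prop = 136,000 + 505,800 = 641,800 kg.
From the ideal rocket equation, Δv = v_e · ln(m₀/m_f) = 3501.0 × ln(4.719) = 3501.0 × 1.5516 ≈ 5432.2 m/s.

Δv ≈ 5430 m/s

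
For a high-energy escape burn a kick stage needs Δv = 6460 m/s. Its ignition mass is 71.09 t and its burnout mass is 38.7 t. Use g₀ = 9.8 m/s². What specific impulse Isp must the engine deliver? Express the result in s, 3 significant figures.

ln(m₀/m_f) = ln(71090/38700) = ln(1.837) = 0.6081.
Using Δv = v_e ln(m₀/m_f): v_e = Δv / ln(m₀/m_f) = 6460 / 0.6081 = 10623.1 m/s.
Isp = v_e / g₀ = 10623.1 / 9.8 = 1084.0 s.

Isp ≈ 1080 s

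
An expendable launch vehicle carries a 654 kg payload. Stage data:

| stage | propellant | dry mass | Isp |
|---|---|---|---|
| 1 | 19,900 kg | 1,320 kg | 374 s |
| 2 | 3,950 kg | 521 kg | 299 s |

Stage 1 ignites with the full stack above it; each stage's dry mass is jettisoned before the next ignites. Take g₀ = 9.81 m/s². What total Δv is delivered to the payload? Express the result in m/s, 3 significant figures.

Δv ≈ 9490 m/s

Ignition mass of stage 1 = 19,900+1,320 + 3,950+521 + 654 = 26,345 kg.
Stage 1: m₀ = 26,345 kg, m_f = 26,345 − 19,900 = 6,445 kg; Δv = 374×9.81×ln(4.088) = 3668.9×1.4080 ≈ 5166 m/s.
Stage 2: m₀ = 5,125 kg, m_f = 5,125 − 3,950 = 1,175 kg; Δv = 299×9.81×ln(4.362) = 2933.2×1.4729 ≈ 4320 m/s.
Total Δv = 5166 + 4320 = 9486 m/s.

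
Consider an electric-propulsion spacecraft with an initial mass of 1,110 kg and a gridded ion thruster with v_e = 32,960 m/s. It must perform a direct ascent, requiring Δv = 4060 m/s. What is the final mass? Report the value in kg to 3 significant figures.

final mass ≈ 981 kg

Using Δv = v_e ln(m₀/m_f): m₀/m_f = exp(Δv / v_e) = exp(4060 / 32960.0) = exp(0.1232) = 1.1311.
m_f = m₀ / 1.1311 = 1,110 / 1.1311 = 981.346 kg.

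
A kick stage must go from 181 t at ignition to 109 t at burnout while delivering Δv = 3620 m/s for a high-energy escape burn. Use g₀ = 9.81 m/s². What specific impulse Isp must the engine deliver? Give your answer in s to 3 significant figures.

Isp ≈ 728 s

ln(m₀/m_f) = ln(181000/109000) = ln(1.661) = 0.5071.
v_e = Δv / ln(m₀/m_f) = 3620 / 0.5071 = 7137.9 m/s.
Isp = v_e / g₀ = 7137.9 / 9.81 = 727.6 s.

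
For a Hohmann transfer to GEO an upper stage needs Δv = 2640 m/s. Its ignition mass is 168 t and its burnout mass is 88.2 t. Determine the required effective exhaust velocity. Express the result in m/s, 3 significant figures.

ln(m₀/m_f) = ln(168000/88200) = ln(1.905) = 0.6444.
Rocket equation: v_e = Δv / ln(m₀/m_f) = 2640 / 0.6444 = 4097.1 m/s.

v_e ≈ 4100 m/s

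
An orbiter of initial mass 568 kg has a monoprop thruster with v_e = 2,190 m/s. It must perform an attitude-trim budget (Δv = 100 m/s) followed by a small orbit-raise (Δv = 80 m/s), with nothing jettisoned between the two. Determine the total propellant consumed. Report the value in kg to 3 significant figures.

After the first burn: m = 568 × exp(−100/2190.0) = 568 × 0.95536 = 542.644 kg.
After the second burn: m = 542.644 × exp(−80/2190.0) = 542.644 × 0.96413 = 523.179 kg.
Total propellant = m₀ − m_final = 568 − 523.179 = 44.821 kg.

total propellant consumed ≈ 44.8 kg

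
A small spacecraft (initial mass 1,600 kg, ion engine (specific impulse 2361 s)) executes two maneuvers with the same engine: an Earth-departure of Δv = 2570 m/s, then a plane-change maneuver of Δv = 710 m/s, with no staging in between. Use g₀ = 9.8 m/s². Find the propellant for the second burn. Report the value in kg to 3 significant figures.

v_e = Isp · g₀ = 2361 × 9.8 = 23137.8 m/s.
After the first burn: m = 1600 × exp(−2570/23137.8) = 1600 × 0.89487 = 1,431.79 kg.
After the second burn: m = 1,431.79 × exp(−710/23137.8) = 1,431.79 × 0.96978 = 1,388.52 kg.
Second-burn propellant = 1,431.79 − 1,388.52 = 43.27 kg.

propellant for the second burn ≈ 43.3 kg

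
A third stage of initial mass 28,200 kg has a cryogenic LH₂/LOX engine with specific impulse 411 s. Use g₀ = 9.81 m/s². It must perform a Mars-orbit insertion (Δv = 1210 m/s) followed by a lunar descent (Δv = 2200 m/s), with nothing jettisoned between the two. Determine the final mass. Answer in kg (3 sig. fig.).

v_e = Isp · g₀ = 411 × 9.81 = 4031.9 m/s.
After the first burn: m = 28200 × exp(−1210/4031.9) = 28200 × 0.74074 = 20,888.9 kg.
After the second burn: m = 20,888.9 × exp(−2200/4031.9) = 20,888.9 × 0.57947 = 12,104.5 kg.

final mass ≈ 12100 kg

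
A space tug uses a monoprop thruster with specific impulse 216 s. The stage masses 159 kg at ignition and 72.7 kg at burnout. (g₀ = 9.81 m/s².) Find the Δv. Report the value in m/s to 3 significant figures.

v_e = Isp · g₀ = 216 × 9.81 = 2119.0 m/s.
By the Tsiolkovsky rocket equation, Δv = v_e · ln(m₀/m_f) = 2119.0 × ln(2.187) = 2119.0 × 0.7826 ≈ 1658.2 m/s.

Δv ≈ 1660 m/s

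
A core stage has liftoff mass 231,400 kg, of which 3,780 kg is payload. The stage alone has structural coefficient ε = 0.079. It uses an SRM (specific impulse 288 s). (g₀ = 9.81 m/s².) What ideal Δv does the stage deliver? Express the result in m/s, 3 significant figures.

Δv ≈ 6680 m/s

Stage wet mass = m₀ − payload = 231,400 − 3,780 = 227,620 kg.
Stage dry mass = ε × stage wet mass = 0.079 × 227,620 = 17,982 kg.
Burnout mass m_f = stage dry + payload = 17,982 + 3,780 = 21,762 kg.
v_e = Isp · g₀ = 288 × 9.81 = 2825.3 m/s.
Rocket equation: Δv = v_e · ln(231,400/21,762) = 2825.3 × ln(10.63) = 2825.3 × 2.3640 ≈ 6679 m/s.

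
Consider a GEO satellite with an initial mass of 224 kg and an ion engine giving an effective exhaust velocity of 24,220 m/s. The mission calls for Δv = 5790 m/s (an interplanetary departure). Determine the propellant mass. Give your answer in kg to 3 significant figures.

propellant mass ≈ 47.6 kg

m₀/m_f = exp(Δv / v_e) = exp(5790 / 24220.0) = exp(0.2391) = 1.2701.
m_f = 224 / 1.2701 = 176.364 kg, so propellant = m₀ − m_f = 224 − 176.364 = 47.636 kg.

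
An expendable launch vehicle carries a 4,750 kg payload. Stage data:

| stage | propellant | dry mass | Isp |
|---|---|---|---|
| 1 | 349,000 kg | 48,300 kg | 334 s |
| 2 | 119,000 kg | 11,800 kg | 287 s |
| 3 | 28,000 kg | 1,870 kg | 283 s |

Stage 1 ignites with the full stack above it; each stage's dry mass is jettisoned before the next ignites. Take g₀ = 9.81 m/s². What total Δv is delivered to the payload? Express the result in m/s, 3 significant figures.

Δv ≈ 11300 m/s

Ignition mass of stage 1 = 349,000+48,300 + 119,000+11,800 + 28,000+1,870 + 4,750 = 562,720 kg.
Stage 1: m₀ = 562,720 kg, m_f = 562,720 − 349,000 = 213,720 kg; Δv = 334×9.81×ln(2.633) = 3276.5×0.9681 ≈ 3172 m/s.
Stage 2: m₀ = 165,420 kg, m_f = 165,420 − 119,000 = 46,420 kg; Δv = 287×9.81×ln(3.564) = 2815.5×1.2708 ≈ 3578 m/s.
Stage 3: m₀ = 34,620 kg, m_f = 34,620 − 28,000 = 6,620 kg; Δv = 283×9.81×ln(5.23) = 2776.2×1.6543 ≈ 4593 m/s.
Total Δv = 3172 + 3578 + 4593 = 11343 m/s.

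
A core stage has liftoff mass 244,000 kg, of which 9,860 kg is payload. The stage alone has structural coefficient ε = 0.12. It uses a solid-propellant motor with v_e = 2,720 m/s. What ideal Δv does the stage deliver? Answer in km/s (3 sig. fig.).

Δv ≈ 5.06 km/s

Stage wet mass = m₀ − payload = 244,000 − 9,860 = 234,140 kg.
Stage dry mass = ε × stage wet mass = 0.12 × 234,140 = 28,096.8 kg.
Burnout mass m_f = stage dry + payload = 28,096.8 + 9,860 = 37,956.8 kg.
Δv = v_e · ln(244,000/37,956.8) = 2720.0 × ln(6.428) = 2720.0 × 1.8607 ≈ 5061 m/s.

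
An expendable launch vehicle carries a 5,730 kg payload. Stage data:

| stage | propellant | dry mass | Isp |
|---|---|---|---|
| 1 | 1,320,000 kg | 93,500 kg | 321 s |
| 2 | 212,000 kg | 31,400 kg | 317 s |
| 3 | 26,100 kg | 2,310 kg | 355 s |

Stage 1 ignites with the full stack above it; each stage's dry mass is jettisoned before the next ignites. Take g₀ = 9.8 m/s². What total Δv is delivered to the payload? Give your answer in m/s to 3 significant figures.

Ignition mass of stage 1 = 1,320,000+93,500 + 212,000+31,400 + 26,100+2,310 + 5,730 = 1,691,040 kg.
Stage 1: m₀ = 1,691,040 kg, m_f = 1,691,040 − 1,320,000 = 371,040 kg; Δv = 321×9.8×ln(4.558) = 3145.8×1.5168 ≈ 4772 m/s.
Stage 2: m₀ = 277,540 kg, m_f = 277,540 − 212,000 = 65,540 kg; Δv = 317×9.8×ln(4.235) = 3106.6×1.4433 ≈ 4484 m/s.
Stage 3: m₀ = 34,140 kg, m_f = 34,140 − 26,100 = 8,040 kg; Δv = 355×9.8×ln(4.246) = 3479.0×1.4460 ≈ 5031 m/s.
Total Δv = 4772 + 4484 + 5031 = 14287 m/s.

Δv ≈ 14300 m/s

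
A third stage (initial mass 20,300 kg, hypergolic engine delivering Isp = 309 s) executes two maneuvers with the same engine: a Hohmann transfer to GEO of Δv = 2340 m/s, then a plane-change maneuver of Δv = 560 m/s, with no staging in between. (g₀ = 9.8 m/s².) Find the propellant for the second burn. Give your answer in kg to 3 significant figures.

propellant for the second burn ≈ 1580 kg

v_e = Isp · g₀ = 309 × 9.8 = 3028.2 m/s.
After the first burn: m = 20300 × exp(−2340/3028.2) = 20300 × 0.46175 = 9,373.53 kg.
After the second burn: m = 9,373.53 × exp(−560/3028.2) = 9,373.53 × 0.83116 = 7,790.9 kg.
Second-burn propellant = 9,373.53 − 7,790.9 = 1,582.63 kg.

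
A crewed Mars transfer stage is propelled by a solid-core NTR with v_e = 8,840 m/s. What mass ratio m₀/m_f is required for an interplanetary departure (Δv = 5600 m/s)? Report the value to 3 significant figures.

m₀/m_f = exp(Δv / v_e) = exp(5600 / 8840.0) = exp(0.6335) = 1.8842.

mass ratio ≈ 1.88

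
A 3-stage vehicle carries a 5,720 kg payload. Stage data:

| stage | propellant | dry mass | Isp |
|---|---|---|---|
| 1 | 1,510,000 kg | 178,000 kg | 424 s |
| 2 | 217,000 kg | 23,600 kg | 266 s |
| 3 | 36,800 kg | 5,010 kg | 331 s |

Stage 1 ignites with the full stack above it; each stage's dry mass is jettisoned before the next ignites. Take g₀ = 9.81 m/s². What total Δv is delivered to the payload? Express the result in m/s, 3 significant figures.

Ignition mass of stage 1 = 1,510,000+178,000 + 217,000+23,600 + 36,800+5,010 + 5,720 = 1,976,130 kg.
Stage 1: m₀ = 1,976,130 kg, m_f = 1,976,130 − 1,510,000 = 466,130 kg; Δv = 424×9.81×ln(4.239) = 4159.4×1.4444 ≈ 6008 m/s.
Stage 2: m₀ = 288,130 kg, m_f = 288,130 − 217,000 = 71,130 kg; Δv = 266×9.81×ln(4.051) = 2609.5×1.3989 ≈ 3650 m/s.
Stage 3: m₀ = 47,530 kg, m_f = 47,530 − 36,800 = 10,730 kg; Δv = 331×9.81×ln(4.43) = 3247.1×1.4883 ≈ 4833 m/s.
Total Δv = 6008 + 3650 + 4833 = 14491 m/s.

Δv ≈ 14500 m/s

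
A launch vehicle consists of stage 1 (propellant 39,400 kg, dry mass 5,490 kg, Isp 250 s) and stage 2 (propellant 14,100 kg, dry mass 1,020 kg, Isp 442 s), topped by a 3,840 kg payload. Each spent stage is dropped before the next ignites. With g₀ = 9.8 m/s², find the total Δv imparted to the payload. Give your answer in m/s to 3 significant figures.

Δv ≈ 8250 m/s

Ignition mass of stage 1 = 39,400+5,490 + 14,100+1,020 + 3,840 = 63,850 kg.
Stage 1: m₀ = 63,850 kg, m_f = 63,850 − 39,400 = 24,450 kg; Δv = 250×9.8×ln(2.611) = 2450.0×0.9599 ≈ 2352 m/s.
Stage 2: m₀ = 18,960 kg, m_f = 18,960 − 14,100 = 4,860 kg; Δv = 442×9.8×ln(3.901) = 4331.6×1.3613 ≈ 5897 m/s.
Total Δv = 2352 + 5897 = 8249 m/s.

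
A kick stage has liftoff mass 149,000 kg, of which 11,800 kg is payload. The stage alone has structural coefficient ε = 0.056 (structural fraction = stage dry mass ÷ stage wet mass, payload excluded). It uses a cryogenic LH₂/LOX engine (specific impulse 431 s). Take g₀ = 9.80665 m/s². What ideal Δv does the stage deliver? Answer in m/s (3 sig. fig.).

Δv ≈ 8600 m/s

Stage wet mass = m₀ − payload = 149,000 − 11,800 = 137,200 kg.
Stage dry mass = ε × stage wet mass = 0.056 × 137,200 = 7,683.2 kg.
Burnout mass m_f = stage dry + payload = 7,683.2 + 11,800 = 19,483.2 kg.
v_e = Isp · g₀ = 431 × 9.80665 = 4226.7 m/s.
Rocket equation: Δv = v_e · ln(149,000/19,483.2) = 4226.7 × ln(7.648) = 4226.7 × 2.0344 ≈ 8599 m/s.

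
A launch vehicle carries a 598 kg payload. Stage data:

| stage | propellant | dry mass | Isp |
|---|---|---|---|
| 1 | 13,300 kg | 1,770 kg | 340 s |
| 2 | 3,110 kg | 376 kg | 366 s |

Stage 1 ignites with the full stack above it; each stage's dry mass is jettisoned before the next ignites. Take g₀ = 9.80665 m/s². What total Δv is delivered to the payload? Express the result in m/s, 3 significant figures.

Ignition mass of stage 1 = 13,300+1,770 + 3,110+376 + 598 = 19,154 kg.
Stage 1: m₀ = 19,154 kg, m_f = 19,154 − 13,300 = 5,854 kg; Δv = 340×9.80665×ln(3.272) = 3334.3×1.1854 ≈ 3952 m/s.
Stage 2: m₀ = 4,084 kg, m_f = 4,084 − 3,110 = 974 kg; Δv = 366×9.80665×ln(4.193) = 3589.2×1.4334 ≈ 5145 m/s.
Total Δv = 3952 + 5145 = 9097 m/s.

Δv ≈ 9100 m/s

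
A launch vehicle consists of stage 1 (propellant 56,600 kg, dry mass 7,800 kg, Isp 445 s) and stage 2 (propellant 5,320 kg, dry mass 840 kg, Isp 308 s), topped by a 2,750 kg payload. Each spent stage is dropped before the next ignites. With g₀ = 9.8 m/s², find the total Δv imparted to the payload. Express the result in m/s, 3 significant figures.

Δv ≈ 9190 m/s

Ignition mass of stage 1 = 56,600+7,800 + 5,320+840 + 2,750 = 73,310 kg.
Stage 1: m₀ = 73,310 kg, m_f = 73,310 − 56,600 = 16,710 kg; Δv = 445×9.8×ln(4.387) = 4361.0×1.4787 ≈ 6449 m/s.
Stage 2: m₀ = 8,910 kg, m_f = 8,910 − 5,320 = 3,590 kg; Δv = 308×9.8×ln(2.482) = 3018.4×0.9090 ≈ 2744 m/s.
Total Δv = 6449 + 2744 = 9193 m/s.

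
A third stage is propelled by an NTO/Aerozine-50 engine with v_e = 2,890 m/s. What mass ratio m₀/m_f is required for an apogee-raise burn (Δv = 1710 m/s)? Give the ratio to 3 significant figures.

mass ratio ≈ 1.81

Rocket equation: m₀/m_f = exp(Δv / v_e) = exp(1710 / 2890.0) = exp(0.5917) = 1.8070.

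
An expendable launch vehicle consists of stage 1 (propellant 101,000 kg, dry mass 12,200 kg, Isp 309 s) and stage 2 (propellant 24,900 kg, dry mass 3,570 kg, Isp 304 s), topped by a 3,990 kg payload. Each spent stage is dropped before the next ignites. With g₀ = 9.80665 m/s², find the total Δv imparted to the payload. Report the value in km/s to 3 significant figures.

Ignition mass of stage 1 = 101,000+12,200 + 24,900+3,570 + 3,990 = 145,660 kg.
Stage 1: m₀ = 145,660 kg, m_f = 145,660 − 101,000 = 44,660 kg; Δv = 309×9.80665×ln(3.262) = 3030.3×1.1822 ≈ 3582 m/s.
Stage 2: m₀ = 32,460 kg, m_f = 32,460 − 24,900 = 7,560 kg; Δv = 304×9.80665×ln(4.294) = 2981.2×1.4571 ≈ 4344 m/s.
Total Δv = 3582 + 4344 = 7926 m/s.

Δv ≈ 7.93 km/s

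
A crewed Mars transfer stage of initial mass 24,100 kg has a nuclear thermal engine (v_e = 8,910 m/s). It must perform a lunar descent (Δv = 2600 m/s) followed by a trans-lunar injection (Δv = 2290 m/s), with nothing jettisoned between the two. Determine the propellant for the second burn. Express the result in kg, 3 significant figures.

propellant for the second burn ≈ 4080 kg

After the first burn: m = 24100 × exp(−2600/8910.0) = 24100 × 0.74691 = 18,000.5 kg.
After the second burn: m = 18,000.5 × exp(−2290/8910.0) = 18,000.5 × 0.77336 = 13,920.9 kg.
Second-burn propellant = 18,000.5 − 13,920.9 = 4,079.6 kg.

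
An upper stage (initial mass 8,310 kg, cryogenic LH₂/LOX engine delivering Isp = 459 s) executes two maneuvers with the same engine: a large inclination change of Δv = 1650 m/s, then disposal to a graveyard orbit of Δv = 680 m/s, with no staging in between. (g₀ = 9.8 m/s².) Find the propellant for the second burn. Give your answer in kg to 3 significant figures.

propellant for the second burn ≈ 808 kg

v_e = Isp · g₀ = 459 × 9.8 = 4498.2 m/s.
After the first burn: m = 8310 × exp(−1650/4498.2) = 8310 × 0.69294 = 5,758.33 kg.
After the second burn: m = 5,758.33 × exp(−680/4498.2) = 5,758.33 × 0.85970 = 4,950.44 kg.
Second-burn propellant = 5,758.33 − 4,950.44 = 807.89 kg.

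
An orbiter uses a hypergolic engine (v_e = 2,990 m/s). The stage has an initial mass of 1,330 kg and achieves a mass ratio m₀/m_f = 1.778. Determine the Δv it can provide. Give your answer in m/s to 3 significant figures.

Δv ≈ 1720 m/s

Using Δv = v_e ln(m₀/m_f): Δv = v_e · ln(1.778) = 2990.0 × 0.5755 ≈ 1720.7 m/s.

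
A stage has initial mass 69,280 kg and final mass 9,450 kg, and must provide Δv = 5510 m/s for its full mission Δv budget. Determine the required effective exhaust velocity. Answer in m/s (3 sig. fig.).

ln(m₀/m_f) = ln(69280/9450) = ln(7.331) = 1.9921.
From the ideal rocket equation, v_e = Δv / ln(m₀/m_f) = 5510 / 1.9921 = 2765.9 m/s.

v_e ≈ 2770 m/s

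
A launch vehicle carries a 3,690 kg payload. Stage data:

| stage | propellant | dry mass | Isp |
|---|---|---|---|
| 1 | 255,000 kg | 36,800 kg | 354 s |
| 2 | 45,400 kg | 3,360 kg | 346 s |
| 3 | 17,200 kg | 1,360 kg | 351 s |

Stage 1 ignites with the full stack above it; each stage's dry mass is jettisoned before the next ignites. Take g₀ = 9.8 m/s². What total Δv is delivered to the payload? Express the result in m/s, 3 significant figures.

Ignition mass of stage 1 = 255,000+36,800 + 45,400+3,360 + 17,200+1,360 + 3,690 = 362,810 kg.
Stage 1: m₀ = 362,810 kg, m_f = 362,810 − 255,000 = 107,810 kg; Δv = 354×9.8×ln(3.365) = 3469.2×1.2135 ≈ 4210 m/s.
Stage 2: m₀ = 71,010 kg, m_f = 71,010 − 45,400 = 25,610 kg; Δv = 346×9.8×ln(2.773) = 3390.8×1.0198 ≈ 3458 m/s.
Stage 3: m₀ = 22,250 kg, m_f = 22,250 − 17,200 = 5,050 kg; Δv = 351×9.8×ln(4.406) = 3439.8×1.4830 ≈ 5101 m/s.
Total Δv = 4210 + 3458 + 5101 = 12769 m/s.

Δv ≈ 12800 m/s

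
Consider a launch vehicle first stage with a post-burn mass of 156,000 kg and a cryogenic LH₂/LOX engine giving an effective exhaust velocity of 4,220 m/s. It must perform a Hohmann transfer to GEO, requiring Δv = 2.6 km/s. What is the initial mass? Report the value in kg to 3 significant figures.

m₀/m_f = exp(Δv / v_e) = exp(2600 / 4220.0) = exp(0.6161) = 1.8517.
m₀ = m_f × 1.8517 = 156,000 × 1.8517 = 288,865 kg.

initial mass ≈ 289000 kg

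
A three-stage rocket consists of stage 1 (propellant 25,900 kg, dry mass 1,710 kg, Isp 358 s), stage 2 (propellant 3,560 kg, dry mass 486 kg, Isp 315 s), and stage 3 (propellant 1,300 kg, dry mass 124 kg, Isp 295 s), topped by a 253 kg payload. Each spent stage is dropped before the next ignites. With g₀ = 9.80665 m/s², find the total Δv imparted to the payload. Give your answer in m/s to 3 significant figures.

Ignition mass of stage 1 = 25,900+1,710 + 3,560+486 + 1,300+124 + 253 = 33,333 kg.
Stage 1: m₀ = 33,333 kg, m_f = 33,333 − 25,900 = 7,433 kg; Δv = 358×9.80665×ln(4.484) = 3510.8×1.5006 ≈ 5268 m/s.
Stage 2: m₀ = 5,723 kg, m_f = 5,723 − 3,560 = 2,163 kg; Δv = 315×9.80665×ln(2.646) = 3089.1×0.9730 ≈ 3006 m/s.
Stage 3: m₀ = 1,677 kg, m_f = 1,677 − 1,300 = 377 kg; Δv = 295×9.80665×ln(4.448) = 2893.0×1.4925 ≈ 4318 m/s.
Total Δv = 5268 + 3006 + 4318 = 12592 m/s.

Δv ≈ 12600 m/s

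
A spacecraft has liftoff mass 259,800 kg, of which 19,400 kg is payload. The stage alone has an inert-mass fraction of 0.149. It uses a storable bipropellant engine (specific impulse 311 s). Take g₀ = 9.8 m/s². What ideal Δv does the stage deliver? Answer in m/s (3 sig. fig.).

Stage wet mass = m₀ − payload = 259,800 − 19,400 = 240,400 kg.
Stage dry mass = ε × stage wet mass = 0.149 × 240,400 = 35,819.6 kg.
Burnout mass m_f = stage dry + payload = 35,819.6 + 19,400 = 55,219.6 kg.
v_e = Isp · g₀ = 311 × 9.8 = 3047.8 m/s.
Δv = v_e · ln(259,800/55,219.6) = 3047.8 × ln(4.705) = 3047.8 × 1.5486 ≈ 4720 m/s.

Δv ≈ 4720 m/s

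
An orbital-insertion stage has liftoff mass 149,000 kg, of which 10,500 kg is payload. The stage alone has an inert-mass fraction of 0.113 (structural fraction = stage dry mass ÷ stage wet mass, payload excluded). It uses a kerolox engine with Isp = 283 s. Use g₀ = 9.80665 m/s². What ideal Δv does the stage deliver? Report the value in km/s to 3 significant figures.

Stage wet mass = m₀ − payload = 149,000 − 10,500 = 138,500 kg.
Stage dry mass = ε × stage wet mass = 0.113 × 138,500 = 15,650.5 kg.
Burnout mass m_f = stage dry + payload = 15,650.5 + 10,500 = 26,150.5 kg.
v_e = Isp · g₀ = 283 × 9.80665 = 2775.3 m/s.
By the Tsiolkovsky rocket equation, Δv = v_e · ln(149,000/26,150.5) = 2775.3 × ln(5.698) = 2775.3 × 1.7401 ≈ 4829 m/s.

Δv ≈ 4.83 km/s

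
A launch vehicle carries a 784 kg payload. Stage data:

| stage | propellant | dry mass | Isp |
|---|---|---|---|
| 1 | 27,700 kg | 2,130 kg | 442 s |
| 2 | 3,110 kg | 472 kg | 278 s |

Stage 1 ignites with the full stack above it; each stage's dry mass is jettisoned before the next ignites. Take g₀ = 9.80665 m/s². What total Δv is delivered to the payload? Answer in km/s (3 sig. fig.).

Ignition mass of stage 1 = 27,700+2,130 + 3,110+472 + 784 = 34,196 kg.
Stage 1: m₀ = 34,196 kg, m_f = 34,196 − 27,700 = 6,496 kg; Δv = 442×9.80665×ln(5.264) = 4334.5×1.6609 ≈ 7199 m/s.
Stage 2: m₀ = 4,366 kg, m_f = 4,366 − 3,110 = 1,256 kg; Δv = 278×9.80665×ln(3.476) = 2726.2×1.2459 ≈ 3397 m/s.
Total Δv = 7199 + 3397 = 10596 m/s.

Δv ≈ 10.6 km/s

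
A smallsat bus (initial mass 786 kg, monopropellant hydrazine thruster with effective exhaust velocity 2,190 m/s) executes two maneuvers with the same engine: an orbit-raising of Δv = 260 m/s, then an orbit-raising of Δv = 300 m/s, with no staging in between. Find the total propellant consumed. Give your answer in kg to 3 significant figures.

total propellant consumed ≈ 177 kg

After the first burn: m = 786 × exp(−260/2190.0) = 786 × 0.88806 = 698.015 kg.
After the second burn: m = 698.015 × exp(−300/2190.0) = 698.015 × 0.87198 = 608.655 kg.
Total propellant = m₀ − m_final = 786 − 608.655 = 177.345 kg.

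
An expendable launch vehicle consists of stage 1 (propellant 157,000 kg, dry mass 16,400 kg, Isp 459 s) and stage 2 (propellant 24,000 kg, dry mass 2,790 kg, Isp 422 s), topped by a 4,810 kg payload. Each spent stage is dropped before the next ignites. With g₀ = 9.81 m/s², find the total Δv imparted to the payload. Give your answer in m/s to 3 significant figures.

Ignition mass of stage 1 = 157,000+16,400 + 24,000+2,790 + 4,810 = 205,000 kg.
Stage 1: m₀ = 205,000 kg, m_f = 205,000 − 157,000 = 48,000 kg; Δv = 459×9.81×ln(4.271) = 4502.8×1.4518 ≈ 6537 m/s.
Stage 2: m₀ = 31,600 kg, m_f = 31,600 − 24,000 = 7,600 kg; Δv = 422×9.81×ln(4.158) = 4139.8×1.4250 ≈ 5899 m/s.
Total Δv = 6537 + 5899 = 12436 m/s.

Δv ≈ 12400 m/s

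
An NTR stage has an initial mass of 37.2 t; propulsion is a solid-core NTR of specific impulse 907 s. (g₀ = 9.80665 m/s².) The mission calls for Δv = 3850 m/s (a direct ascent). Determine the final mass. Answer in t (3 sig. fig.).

final mass ≈ 24.1 t

v_e = Isp · g₀ = 907 × 9.80665 = 8894.6 m/s.
m₀/m_f = exp(Δv / v_e) = exp(3850 / 8894.6) = exp(0.4328) = 1.5416.
m_f = m₀ / 1.5416 = 37.2 / 1.5416 = 24.1308 t.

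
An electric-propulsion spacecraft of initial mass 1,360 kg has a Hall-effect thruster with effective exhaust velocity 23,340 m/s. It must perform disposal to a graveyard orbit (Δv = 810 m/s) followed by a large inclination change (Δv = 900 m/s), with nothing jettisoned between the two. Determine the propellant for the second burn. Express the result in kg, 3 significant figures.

propellant for the second burn ≈ 49.7 kg

After the first burn: m = 1360 × exp(−810/23340.0) = 1360 × 0.96589 = 1,313.61 kg.
After the second burn: m = 1,313.61 × exp(−900/23340.0) = 1,313.61 × 0.96217 = 1,263.92 kg.
Second-burn propellant = 1,313.61 − 1,263.92 = 49.69 kg.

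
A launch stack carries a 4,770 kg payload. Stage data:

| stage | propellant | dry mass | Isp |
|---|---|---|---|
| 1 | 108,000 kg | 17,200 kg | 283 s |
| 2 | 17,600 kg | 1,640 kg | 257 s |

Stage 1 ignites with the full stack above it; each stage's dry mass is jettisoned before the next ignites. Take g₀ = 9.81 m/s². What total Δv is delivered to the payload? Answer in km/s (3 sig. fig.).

Δv ≈ 6.90 km/s

Ignition mass of stage 1 = 108,000+17,200 + 17,600+1,640 + 4,770 = 149,210 kg.
Stage 1: m₀ = 149,210 kg, m_f = 149,210 − 108,000 = 41,210 kg; Δv = 283×9.81×ln(3.621) = 2776.2×1.2867 ≈ 3572 m/s.
Stage 2: m₀ = 24,010 kg, m_f = 24,010 − 17,600 = 6,410 kg; Δv = 257×9.81×ln(3.746) = 2521.2×1.3206 ≈ 3329 m/s.
Total Δv = 3572 + 3329 = 6901 m/s.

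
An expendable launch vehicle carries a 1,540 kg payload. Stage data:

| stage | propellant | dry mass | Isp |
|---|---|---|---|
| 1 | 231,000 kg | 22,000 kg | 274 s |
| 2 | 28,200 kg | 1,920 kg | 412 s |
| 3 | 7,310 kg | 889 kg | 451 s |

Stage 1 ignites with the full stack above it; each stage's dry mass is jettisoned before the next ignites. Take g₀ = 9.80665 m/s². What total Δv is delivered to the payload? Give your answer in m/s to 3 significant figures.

Ignition mass of stage 1 = 231,000+22,000 + 28,200+1,920 + 7,310+889 + 1,540 = 292,859 kg.
Stage 1: m₀ = 292,859 kg, m_f = 292,859 − 231,000 = 61,859 kg; Δv = 274×9.80665×ln(4.734) = 2687.0×1.5548 ≈ 4178 m/s.
Stage 2: m₀ = 39,859 kg, m_f = 39,859 − 28,200 = 11,659 kg; Δv = 412×9.80665×ln(3.419) = 4040.3×1.2293 ≈ 4967 m/s.
Stage 3: m₀ = 9,739 kg, m_f = 9,739 − 7,310 = 2,429 kg; Δv = 451×9.80665×ln(4.009) = 4422.8×1.3887 ≈ 6142 m/s.
Total Δv = 4178 + 4967 + 6142 = 15287 m/s.

Δv ≈ 15300 m/s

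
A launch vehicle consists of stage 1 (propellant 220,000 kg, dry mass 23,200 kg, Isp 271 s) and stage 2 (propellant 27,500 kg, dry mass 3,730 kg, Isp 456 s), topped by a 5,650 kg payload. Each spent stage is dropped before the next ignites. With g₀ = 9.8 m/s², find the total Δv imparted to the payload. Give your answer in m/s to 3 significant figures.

Ignition mass of stage 1 = 220,000+23,200 + 27,500+3,730 + 5,650 = 280,080 kg.
Stage 1: m₀ = 280,080 kg, m_f = 280,080 − 220,000 = 60,080 kg; Δv = 271×9.8×ln(4.662) = 2655.8×1.5394 ≈ 4088 m/s.
Stage 2: m₀ = 36,880 kg, m_f = 36,880 − 27,500 = 9,380 kg; Δv = 456×9.8×ln(3.932) = 4468.8×1.3691 ≈ 6118 m/s.
Total Δv = 4088 + 6118 = 10206 m/s.

Δv ≈ 10200 m/s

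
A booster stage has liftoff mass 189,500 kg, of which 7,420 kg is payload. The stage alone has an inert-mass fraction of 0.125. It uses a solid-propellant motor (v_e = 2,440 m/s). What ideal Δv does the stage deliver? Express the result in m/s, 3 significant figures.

Stage wet mass = m₀ − payload = 189,500 − 7,420 = 182,080 kg.
Stage dry mass = ε × stage wet mass = 0.125 × 182,080 = 22,760 kg.
Burnout mass m_f = stage dry + payload = 22,760 + 7,420 = 30,180 kg.
Using Δv = v_e ln(m₀/m_f): Δv = v_e · ln(189,500/30,180) = 2440.0 × ln(6.279) = 2440.0 × 1.8372 ≈ 4483 m/s.

Δv ≈ 4480 m/s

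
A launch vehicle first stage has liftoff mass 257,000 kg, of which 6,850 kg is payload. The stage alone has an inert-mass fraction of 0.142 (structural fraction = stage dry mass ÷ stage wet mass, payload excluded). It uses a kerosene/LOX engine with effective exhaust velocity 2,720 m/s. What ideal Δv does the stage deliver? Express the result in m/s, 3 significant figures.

Stage wet mass = m₀ − payload = 257,000 − 6,850 = 250,150 kg.
Stage dry mass = ε × stage wet mass = 0.142 × 250,150 = 35,521.3 kg.
Burnout mass m_f = stage dry + payload = 35,521.3 + 6,850 = 42,371.3 kg.
Δv = v_e · ln(257,000/42,371.3) = 2720.0 × ln(6.065) = 2720.0 × 1.8026 ≈ 4903 m/s.

Δv ≈ 4900 m/s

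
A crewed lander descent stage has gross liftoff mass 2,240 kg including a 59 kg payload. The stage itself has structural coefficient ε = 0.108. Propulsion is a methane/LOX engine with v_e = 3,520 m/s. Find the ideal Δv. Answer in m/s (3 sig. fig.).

Stage wet mass = m₀ − payload = 2,240 − 59 = 2,181 kg.
Stage dry mass = ε × stage wet mass = 0.108 × 2,181 = 235.548 kg.
Burnout mass m_f = stage dry + payload = 235.548 + 59 = 294.548 kg.
Δv = v_e · ln(2,240/294.548) = 3520.0 × ln(7.605) = 3520.0 × 2.0288 ≈ 7141 m/s.

Δv ≈ 7140 m/s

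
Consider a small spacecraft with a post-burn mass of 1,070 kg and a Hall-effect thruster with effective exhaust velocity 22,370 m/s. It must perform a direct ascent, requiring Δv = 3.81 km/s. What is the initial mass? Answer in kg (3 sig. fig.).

initial mass ≈ 1270 kg

By the Tsiolkovsky rocket equation, m₀/m_f = exp(Δv / v_e) = exp(3810 / 22370.0) = exp(0.1703) = 1.1857.
m₀ = m_f × 1.1857 = 1,070 × 1.1857 = 1,268.7 kg.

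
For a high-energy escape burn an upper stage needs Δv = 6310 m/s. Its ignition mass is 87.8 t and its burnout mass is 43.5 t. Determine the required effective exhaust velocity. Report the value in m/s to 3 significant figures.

v_e ≈ 8980 m/s

ln(m₀/m_f) = ln(87800/43500) = ln(2.018) = 0.7023.
By the Tsiolkovsky rocket equation, v_e = Δv / ln(m₀/m_f) = 6310 / 0.7023 = 8984.8 m/s.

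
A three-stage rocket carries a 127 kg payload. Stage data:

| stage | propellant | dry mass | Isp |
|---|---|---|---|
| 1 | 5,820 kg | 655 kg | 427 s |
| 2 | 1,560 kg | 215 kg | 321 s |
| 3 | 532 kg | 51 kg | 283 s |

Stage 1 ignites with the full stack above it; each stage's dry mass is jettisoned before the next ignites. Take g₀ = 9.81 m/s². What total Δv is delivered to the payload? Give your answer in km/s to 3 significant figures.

Δv ≈ 11.3 km/s

Ignition mass of stage 1 = 5,820+655 + 1,560+215 + 532+51 + 127 = 8,960 kg.
Stage 1: m₀ = 8,960 kg, m_f = 8,960 − 5,820 = 3,140 kg; Δv = 427×9.81×ln(2.854) = 4188.9×1.0485 ≈ 4392 m/s.
Stage 2: m₀ = 2,485 kg, m_f = 2,485 − 1,560 = 925 kg; Δv = 321×9.81×ln(2.686) = 3149.0×0.9882 ≈ 3112 m/s.
Stage 3: m₀ = 710 kg, m_f = 710 − 532 = 178 kg; Δv = 283×9.81×ln(3.989) = 2776.2×1.3835 ≈ 3841 m/s.
Total Δv = 4392 + 3112 + 3841 = 11345 m/s.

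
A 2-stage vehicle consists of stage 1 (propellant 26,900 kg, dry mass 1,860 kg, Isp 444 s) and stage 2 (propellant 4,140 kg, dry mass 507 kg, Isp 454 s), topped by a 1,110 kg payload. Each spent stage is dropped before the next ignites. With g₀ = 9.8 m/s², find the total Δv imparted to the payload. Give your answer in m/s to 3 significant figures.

Δv ≈ 12200 m/s

Ignition mass of stage 1 = 26,900+1,860 + 4,140+507 + 1,110 = 34,517 kg.
Stage 1: m₀ = 34,517 kg, m_f = 34,517 − 26,900 = 7,617 kg; Δv = 444×9.8×ln(4.532) = 4351.2×1.5111 ≈ 6575 m/s.
Stage 2: m₀ = 5,757 kg, m_f = 5,757 − 4,140 = 1,617 kg; Δv = 454×9.8×ln(3.56) = 4449.2×1.2698 ≈ 5650 m/s.
Total Δv = 6575 + 5650 = 12225 m/s.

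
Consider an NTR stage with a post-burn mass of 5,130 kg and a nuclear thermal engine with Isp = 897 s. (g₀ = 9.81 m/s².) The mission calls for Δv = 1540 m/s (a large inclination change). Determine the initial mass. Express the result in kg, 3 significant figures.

initial mass ≈ 6110 kg

v_e = Isp · g₀ = 897 × 9.81 = 8799.6 m/s.
m₀/m_f = exp(Δv / v_e) = exp(1540 / 8799.6) = exp(0.1750) = 1.1913.
m₀ = m_f × 1.1913 = 5,130 × 1.1913 = 6,111.37 kg.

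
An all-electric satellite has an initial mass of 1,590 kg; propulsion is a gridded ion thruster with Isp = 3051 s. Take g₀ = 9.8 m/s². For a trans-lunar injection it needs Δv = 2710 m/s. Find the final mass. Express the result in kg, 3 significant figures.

v_e = Isp · g₀ = 3051 × 9.8 = 29899.8 m/s.
From the ideal rocket equation, m₀/m_f = exp(Δv / v_e) = exp(2710 / 29899.8) = exp(0.0906) = 1.0949.
m_f = m₀ / 1.0949 = 1,590 / 1.0949 = 1,452.19 kg.

final mass ≈ 1450 kg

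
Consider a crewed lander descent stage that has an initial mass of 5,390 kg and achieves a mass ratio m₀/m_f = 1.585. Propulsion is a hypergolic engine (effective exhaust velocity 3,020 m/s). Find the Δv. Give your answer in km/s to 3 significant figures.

Δv ≈ 1.39 km/s

Δv = v_e · ln(1.585) = 3020.0 × 0.4606 ≈ 1391.0 m/s.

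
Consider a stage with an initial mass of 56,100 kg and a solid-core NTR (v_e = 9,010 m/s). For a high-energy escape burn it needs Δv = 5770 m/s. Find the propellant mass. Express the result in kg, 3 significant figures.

m₀/m_f = exp(Δv / v_e) = exp(5770 / 9010.0) = exp(0.6404) = 1.8972.
m_f = 56,100 / 1.8972 = 29,569.9 kg, so propellant = m₀ − m_f = 56,100 − 29,569.9 = 26,530.1 kg.

propellant mass ≈ 26500 kg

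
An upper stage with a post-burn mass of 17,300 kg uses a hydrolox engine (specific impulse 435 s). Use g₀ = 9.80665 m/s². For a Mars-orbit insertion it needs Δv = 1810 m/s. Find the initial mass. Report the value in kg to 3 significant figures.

initial mass ≈ 26400 kg

v_e = Isp · g₀ = 435 × 9.80665 = 4265.9 m/s.
m₀/m_f = exp(Δv / v_e) = exp(1810 / 4265.9) = exp(0.4243) = 1.5285.
m₀ = m_f × 1.5285 = 17,300 × 1.5285 = 26,443.1 kg.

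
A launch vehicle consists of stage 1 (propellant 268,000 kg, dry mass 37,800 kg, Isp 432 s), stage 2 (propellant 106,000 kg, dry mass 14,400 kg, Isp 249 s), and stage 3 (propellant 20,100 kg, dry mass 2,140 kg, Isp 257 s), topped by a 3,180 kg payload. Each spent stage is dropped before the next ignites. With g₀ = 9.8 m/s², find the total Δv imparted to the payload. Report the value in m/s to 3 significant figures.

Ignition mass of stage 1 = 268,000+37,800 + 106,000+14,400 + 20,100+2,140 + 3,180 = 451,620 kg.
Stage 1: m₀ = 451,620 kg, m_f = 451,620 − 268,000 = 183,620 kg; Δv = 432×9.8×ln(2.46) = 4233.6×0.9000 ≈ 3810 m/s.
Stage 2: m₀ = 145,820 kg, m_f = 145,820 − 106,000 = 39,820 kg; Δv = 249×9.8×ln(3.662) = 2440.2×1.2980 ≈ 3167 m/s.
Stage 3: m₀ = 25,420 kg, m_f = 25,420 − 20,100 = 5,320 kg; Δv = 257×9.8×ln(4.778) = 2518.6×1.5641 ≈ 3939 m/s.
Total Δv = 3810 + 3167 + 3939 = 10916 m/s.

Δv ≈ 10900 m/s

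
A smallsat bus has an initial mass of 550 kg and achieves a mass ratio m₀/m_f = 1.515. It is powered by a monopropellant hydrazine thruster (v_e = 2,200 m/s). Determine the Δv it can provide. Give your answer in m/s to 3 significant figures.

Δv ≈ 914 m/s

Using Δv = v_e ln(m₀/m_f): Δv = v_e · ln(1.515) = 2200.0 × 0.4154 ≈ 913.9 m/s.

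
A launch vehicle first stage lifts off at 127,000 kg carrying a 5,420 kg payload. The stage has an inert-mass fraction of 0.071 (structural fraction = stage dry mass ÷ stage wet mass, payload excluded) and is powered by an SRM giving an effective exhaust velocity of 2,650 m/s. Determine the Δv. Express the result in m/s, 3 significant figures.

Δv ≈ 5830 m/s

Stage wet mass = m₀ − payload = 127,000 − 5,420 = 121,580 kg.
Stage dry mass = ε × stage wet mass = 0.071 × 121,580 = 8,632.18 kg.
Burnout mass m_f = stage dry + payload = 8,632.18 + 5,420 = 14,052.18 kg.
By the Tsiolkovsky rocket equation, Δv = v_e · ln(127,000/14,052.18) = 2650.0 × ln(9.038) = 2650.0 × 2.2014 ≈ 5834 m/s.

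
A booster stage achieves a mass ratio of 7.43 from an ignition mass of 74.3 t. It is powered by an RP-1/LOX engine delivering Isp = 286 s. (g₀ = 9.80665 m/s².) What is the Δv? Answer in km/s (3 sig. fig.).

Δv ≈ 5.62 km/s

v_e = Isp · g₀ = 286 × 9.80665 = 2804.7 m/s.
Using Δv = v_e ln(m₀/m_f): Δv = v_e · ln(7.43) = 2804.7 × 2.0055 ≈ 5624.9 m/s.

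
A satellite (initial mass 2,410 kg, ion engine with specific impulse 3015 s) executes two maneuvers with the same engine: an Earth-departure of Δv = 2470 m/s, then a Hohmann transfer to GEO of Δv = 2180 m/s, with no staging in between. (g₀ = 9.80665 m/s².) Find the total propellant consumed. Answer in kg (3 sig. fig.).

total propellant consumed ≈ 351 kg

v_e = Isp · g₀ = 3015 × 9.80665 = 29567.0 m/s.
After the first burn: m = 2410 × exp(−2470/29567.0) = 2410 × 0.91986 = 2,216.86 kg.
After the second burn: m = 2,216.86 × exp(−2180/29567.0) = 2,216.86 × 0.92892 = 2,059.29 kg.
Total propellant = m₀ − m_final = 2410 − 2,059.29 = 350.71 kg.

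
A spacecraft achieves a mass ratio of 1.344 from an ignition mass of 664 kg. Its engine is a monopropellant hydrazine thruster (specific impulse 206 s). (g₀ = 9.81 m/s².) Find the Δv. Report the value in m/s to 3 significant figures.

Δv ≈ 597 m/s

v_e = Isp · g₀ = 206 × 9.81 = 2020.9 m/s.
Using Δv = v_e ln(m₀/m_f): Δv = v_e · ln(1.344) = 2020.9 × 0.2957 ≈ 597.5 m/s.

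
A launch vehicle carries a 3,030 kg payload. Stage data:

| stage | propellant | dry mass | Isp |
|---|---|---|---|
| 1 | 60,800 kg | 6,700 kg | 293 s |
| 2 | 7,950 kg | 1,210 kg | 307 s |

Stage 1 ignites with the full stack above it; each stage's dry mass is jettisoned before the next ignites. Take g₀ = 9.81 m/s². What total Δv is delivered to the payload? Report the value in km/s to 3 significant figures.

Δv ≈ 7.32 km/s

Ignition mass of stage 1 = 60,800+6,700 + 7,950+1,210 + 3,030 = 79,690 kg.
Stage 1: m₀ = 79,690 kg, m_f = 79,690 − 60,800 = 18,890 kg; Δv = 293×9.81×ln(4.219) = 2874.3×1.4395 ≈ 4138 m/s.
Stage 2: m₀ = 12,190 kg, m_f = 12,190 − 7,950 = 4,240 kg; Δv = 307×9.81×ln(2.875) = 3011.7×1.0561 ≈ 3180 m/s.
Total Δv = 4138 + 3180 = 7318 m/s.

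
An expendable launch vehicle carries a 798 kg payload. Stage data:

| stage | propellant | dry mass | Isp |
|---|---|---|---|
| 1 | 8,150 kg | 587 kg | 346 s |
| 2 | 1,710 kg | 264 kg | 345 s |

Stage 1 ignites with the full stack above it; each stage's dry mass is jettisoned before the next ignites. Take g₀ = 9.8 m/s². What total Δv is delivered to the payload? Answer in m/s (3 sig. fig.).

Ignition mass of stage 1 = 8,150+587 + 1,710+264 + 798 = 11,509 kg.
Stage 1: m₀ = 11,509 kg, m_f = 11,509 − 8,150 = 3,359 kg; Δv = 346×9.8×ln(3.426) = 3390.8×1.2315 ≈ 4176 m/s.
Stage 2: m₀ = 2,772 kg, m_f = 2,772 − 1,710 = 1,062 kg; Δv = 345×9.8×ln(2.61) = 3381.0×0.9594 ≈ 3244 m/s.
Total Δv = 4176 + 3244 = 7420 m/s.

Δv ≈ 7420 m/s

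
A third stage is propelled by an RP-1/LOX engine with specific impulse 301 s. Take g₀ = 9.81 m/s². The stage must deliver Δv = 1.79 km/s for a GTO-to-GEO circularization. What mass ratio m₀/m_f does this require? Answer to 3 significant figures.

mass ratio ≈ 1.83

v_e = Isp · g₀ = 301 × 9.81 = 2952.8 m/s.
m₀/m_f = exp(Δv / v_e) = exp(1790 / 2952.8) = exp(0.6062) = 1.8335.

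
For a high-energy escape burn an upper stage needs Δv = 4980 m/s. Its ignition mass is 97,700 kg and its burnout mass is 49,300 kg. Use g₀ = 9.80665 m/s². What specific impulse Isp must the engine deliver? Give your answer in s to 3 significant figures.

Isp ≈ 742 s

ln(m₀/m_f) = ln(97700/49300) = ln(1.982) = 0.6840.
Using Δv = v_e ln(m₀/m_f): v_e = Δv / ln(m₀/m_f) = 4980 / 0.6840 = 7280.9 m/s.
Isp = v_e / g₀ = 7280.9 / 9.80665 = 742.4 s.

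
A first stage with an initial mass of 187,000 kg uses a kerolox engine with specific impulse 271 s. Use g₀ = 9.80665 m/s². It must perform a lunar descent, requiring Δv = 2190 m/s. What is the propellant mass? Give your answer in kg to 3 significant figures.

propellant mass ≈ 105000 kg

v_e = Isp · g₀ = 271 × 9.80665 = 2657.6 m/s.
Using Δv = v_e ln(m₀/m_f): m₀/m_f = exp(Δv / v_e) = exp(2190 / 2657.6) = exp(0.8241) = 2.2797.
m_f = 187,000 / 2.2797 = 82,028.3 kg, so propellant = m₀ − m_f = 187,000 − 82,028.3 = 104,971.7 kg.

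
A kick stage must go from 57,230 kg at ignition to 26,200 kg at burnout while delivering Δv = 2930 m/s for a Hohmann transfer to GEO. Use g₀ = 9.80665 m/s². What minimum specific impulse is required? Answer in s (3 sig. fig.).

Isp ≈ 382 s

ln(m₀/m_f) = ln(57230/26200) = ln(2.184) = 0.7813.
v_e = Δv / ln(m₀/m_f) = 2930 / 0.7813 = 3750.1 m/s.
Isp = v_e / g₀ = 3750.1 / 9.80665 = 382.4 s.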